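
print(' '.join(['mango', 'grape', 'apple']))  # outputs mango grape apple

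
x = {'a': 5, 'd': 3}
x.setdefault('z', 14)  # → 14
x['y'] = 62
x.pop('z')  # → 14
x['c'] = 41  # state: {'a': 5, 'd': 3, 'y': 62, 'c': 41}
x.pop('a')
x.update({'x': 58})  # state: {'d': 3, 'y': 62, 'c': 41, 'x': 58}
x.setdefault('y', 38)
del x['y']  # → {'d': 3, 'c': 41, 'x': 58}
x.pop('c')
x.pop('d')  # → 3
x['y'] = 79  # {'x': 58, 'y': 79}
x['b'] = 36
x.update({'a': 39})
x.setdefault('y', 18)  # 79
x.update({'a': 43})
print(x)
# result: {'x': 58, 'y': 79, 'b': 36, 'a': 43}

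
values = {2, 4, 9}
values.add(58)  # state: {2, 4, 9, 58}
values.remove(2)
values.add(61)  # {4, 9, 58, 61}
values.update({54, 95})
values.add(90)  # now {4, 9, 54, 58, 61, 90, 95}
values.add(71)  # {4, 9, 54, 58, 61, 71, 90, 95}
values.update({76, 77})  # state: {4, 9, 54, 58, 61, 71, 76, 77, 90, 95}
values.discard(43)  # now {4, 9, 54, 58, 61, 71, 76, 77, 90, 95}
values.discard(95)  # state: {4, 9, 54, 58, 61, 71, 76, 77, 90}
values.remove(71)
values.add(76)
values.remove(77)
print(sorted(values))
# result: [4, 9, 54, 58, 61, 76, 90]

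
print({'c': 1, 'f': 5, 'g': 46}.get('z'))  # None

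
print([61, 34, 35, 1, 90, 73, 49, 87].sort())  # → None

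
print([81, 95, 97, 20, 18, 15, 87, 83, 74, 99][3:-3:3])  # [20, 87]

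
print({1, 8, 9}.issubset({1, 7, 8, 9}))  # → True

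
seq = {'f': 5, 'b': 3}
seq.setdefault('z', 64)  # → 64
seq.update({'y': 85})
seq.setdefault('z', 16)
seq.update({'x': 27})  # {'f': 5, 'b': 3, 'z': 64, 'y': 85, 'x': 27}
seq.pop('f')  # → 5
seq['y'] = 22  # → {'b': 3, 'z': 64, 'y': 22, 'x': 27}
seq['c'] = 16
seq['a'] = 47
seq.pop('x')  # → 27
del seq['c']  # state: {'b': 3, 'z': 64, 'y': 22, 'a': 47}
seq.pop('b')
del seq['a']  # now {'z': 64, 'y': 22}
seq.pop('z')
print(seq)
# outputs {'y': 22}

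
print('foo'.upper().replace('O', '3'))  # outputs F33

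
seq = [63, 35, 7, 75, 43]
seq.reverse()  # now [43, 75, 7, 35, 63]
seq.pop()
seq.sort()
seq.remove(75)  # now [7, 35, 43]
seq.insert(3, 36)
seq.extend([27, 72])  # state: [7, 35, 43, 36, 27, 72]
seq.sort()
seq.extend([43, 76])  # [7, 27, 35, 36, 43, 72, 43, 76]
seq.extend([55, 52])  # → [7, 27, 35, 36, 43, 72, 43, 76, 55, 52]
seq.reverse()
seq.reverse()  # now [7, 27, 35, 36, 43, 72, 43, 76, 55, 52]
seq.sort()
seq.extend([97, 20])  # [7, 27, 35, 36, 43, 43, 52, 55, 72, 76, 97, 20]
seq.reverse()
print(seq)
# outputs [20, 97, 76, 72, 55, 52, 43, 43, 36, 35, 27, 7]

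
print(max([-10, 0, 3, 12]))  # 12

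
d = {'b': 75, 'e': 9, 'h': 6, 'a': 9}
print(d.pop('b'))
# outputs 75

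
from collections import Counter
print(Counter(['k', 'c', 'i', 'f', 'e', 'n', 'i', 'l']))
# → Counter({'i': 2, 'k': 1, 'c': 1, 'f': 1, 'e': 1, 'n': 1, 'l': 1})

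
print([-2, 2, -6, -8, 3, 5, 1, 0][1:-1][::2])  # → [2, -8, 5]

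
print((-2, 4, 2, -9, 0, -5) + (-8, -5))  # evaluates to (-2, 4, 2, -9, 0, -5, -8, -5)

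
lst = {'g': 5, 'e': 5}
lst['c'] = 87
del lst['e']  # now {'g': 5, 'c': 87}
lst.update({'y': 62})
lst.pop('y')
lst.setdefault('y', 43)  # 43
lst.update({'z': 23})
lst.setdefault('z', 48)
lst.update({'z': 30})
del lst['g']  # {'c': 87, 'y': 43, 'z': 30}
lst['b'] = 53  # {'c': 87, 'y': 43, 'z': 30, 'b': 53}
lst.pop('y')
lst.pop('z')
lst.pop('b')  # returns 53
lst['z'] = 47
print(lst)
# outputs {'c': 87, 'z': 47}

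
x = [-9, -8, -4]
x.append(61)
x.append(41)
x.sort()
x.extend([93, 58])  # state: [-9, -8, -4, 41, 61, 93, 58]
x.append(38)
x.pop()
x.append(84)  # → [-9, -8, -4, 41, 61, 93, 58, 84]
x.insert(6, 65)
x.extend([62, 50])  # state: [-9, -8, -4, 41, 61, 93, 65, 58, 84, 62, 50]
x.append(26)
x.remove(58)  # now [-9, -8, -4, 41, 61, 93, 65, 84, 62, 50, 26]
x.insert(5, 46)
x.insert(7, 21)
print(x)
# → [-9, -8, -4, 41, 61, 46, 93, 21, 65, 84, 62, 50, 26]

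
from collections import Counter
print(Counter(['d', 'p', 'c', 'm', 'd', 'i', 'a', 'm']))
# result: Counter({'d': 2, 'm': 2, 'p': 1, 'c': 1, 'i': 1, 'a': 1})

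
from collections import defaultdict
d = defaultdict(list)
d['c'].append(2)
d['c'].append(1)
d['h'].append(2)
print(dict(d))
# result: {'c': [2, 1], 'h': [2]}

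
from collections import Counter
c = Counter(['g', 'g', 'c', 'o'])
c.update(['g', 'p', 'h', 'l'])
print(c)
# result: Counter({'g': 3, 'c': 1, 'o': 1, 'p': 1, 'h': 1, 'l': 1})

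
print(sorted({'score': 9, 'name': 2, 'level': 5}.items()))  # [('level', 5), ('name', 2), ('score', 9)]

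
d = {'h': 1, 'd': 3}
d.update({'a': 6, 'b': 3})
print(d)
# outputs {'h': 1, 'd': 3, 'a': 6, 'b': 3}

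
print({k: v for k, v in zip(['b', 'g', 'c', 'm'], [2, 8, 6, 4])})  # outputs {'b': 2, 'g': 8, 'c': 6, 'm': 4}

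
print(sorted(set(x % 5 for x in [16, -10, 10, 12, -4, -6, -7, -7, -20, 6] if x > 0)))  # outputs [0, 1, 2]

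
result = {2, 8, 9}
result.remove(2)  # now {8, 9}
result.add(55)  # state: {8, 9, 55}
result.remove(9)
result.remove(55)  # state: {8}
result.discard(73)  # {8}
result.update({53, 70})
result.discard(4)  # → {8, 53, 70}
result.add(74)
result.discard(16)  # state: {8, 53, 70, 74}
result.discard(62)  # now {8, 53, 70, 74}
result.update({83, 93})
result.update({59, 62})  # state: {8, 53, 59, 62, 70, 74, 83, 93}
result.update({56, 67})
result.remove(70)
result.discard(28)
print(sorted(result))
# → [8, 53, 56, 59, 62, 67, 74, 83, 93]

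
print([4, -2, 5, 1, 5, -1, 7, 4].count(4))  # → 2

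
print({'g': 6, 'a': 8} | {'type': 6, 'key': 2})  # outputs {'g': 6, 'a': 8, 'type': 6, 'key': 2}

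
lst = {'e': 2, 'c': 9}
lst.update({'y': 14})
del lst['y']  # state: {'e': 2, 'c': 9}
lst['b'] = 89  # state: {'e': 2, 'c': 9, 'b': 89}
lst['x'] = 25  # {'e': 2, 'c': 9, 'b': 89, 'x': 25}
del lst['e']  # {'c': 9, 'b': 89, 'x': 25}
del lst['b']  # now {'c': 9, 'x': 25}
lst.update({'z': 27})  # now {'c': 9, 'x': 25, 'z': 27}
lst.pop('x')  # 25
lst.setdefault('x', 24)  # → 24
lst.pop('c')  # 9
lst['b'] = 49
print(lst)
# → {'z': 27, 'x': 24, 'b': 49}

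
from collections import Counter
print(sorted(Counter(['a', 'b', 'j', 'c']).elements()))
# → ['a', 'b', 'c', 'j']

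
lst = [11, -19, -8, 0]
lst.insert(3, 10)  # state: [11, -19, -8, 10, 0]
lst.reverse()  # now [0, 10, -8, -19, 11]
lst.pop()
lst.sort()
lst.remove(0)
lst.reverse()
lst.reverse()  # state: [-19, -8, 10]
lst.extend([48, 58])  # [-19, -8, 10, 48, 58]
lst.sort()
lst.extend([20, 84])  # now [-19, -8, 10, 48, 58, 20, 84]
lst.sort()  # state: [-19, -8, 10, 20, 48, 58, 84]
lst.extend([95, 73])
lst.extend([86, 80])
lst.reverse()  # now [80, 86, 73, 95, 84, 58, 48, 20, 10, -8, -19]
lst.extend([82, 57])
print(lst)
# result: [80, 86, 73, 95, 84, 58, 48, 20, 10, -8, -19, 82, 57]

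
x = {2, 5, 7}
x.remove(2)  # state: {5, 7}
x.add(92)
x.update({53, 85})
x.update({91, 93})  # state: {5, 7, 53, 85, 91, 92, 93}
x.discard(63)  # {5, 7, 53, 85, 91, 92, 93}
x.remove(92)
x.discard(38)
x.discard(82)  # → {5, 7, 53, 85, 91, 93}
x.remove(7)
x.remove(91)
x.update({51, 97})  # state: {5, 51, 53, 85, 93, 97}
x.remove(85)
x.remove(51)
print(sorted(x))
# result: [5, 53, 93, 97]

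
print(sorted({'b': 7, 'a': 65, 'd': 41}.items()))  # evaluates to [('a', 65), ('b', 7), ('d', 41)]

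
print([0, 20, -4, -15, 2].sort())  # None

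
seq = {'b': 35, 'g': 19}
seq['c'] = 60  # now {'b': 35, 'g': 19, 'c': 60}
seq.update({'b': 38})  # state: {'b': 38, 'g': 19, 'c': 60}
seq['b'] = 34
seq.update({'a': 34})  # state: {'b': 34, 'g': 19, 'c': 60, 'a': 34}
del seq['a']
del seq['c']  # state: {'b': 34, 'g': 19}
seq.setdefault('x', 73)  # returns 73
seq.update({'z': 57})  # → {'b': 34, 'g': 19, 'x': 73, 'z': 57}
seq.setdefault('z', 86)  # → 57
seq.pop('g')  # 19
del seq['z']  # {'b': 34, 'x': 73}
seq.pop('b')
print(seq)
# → {'x': 73}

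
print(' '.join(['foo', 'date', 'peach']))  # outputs foo date peach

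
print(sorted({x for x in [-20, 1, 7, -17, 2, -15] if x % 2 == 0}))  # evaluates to [-20, 2]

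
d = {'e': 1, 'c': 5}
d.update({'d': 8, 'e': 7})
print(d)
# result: {'e': 7, 'c': 5, 'd': 8}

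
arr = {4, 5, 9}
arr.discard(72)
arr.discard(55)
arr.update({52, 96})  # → {4, 5, 9, 52, 96}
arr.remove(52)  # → {4, 5, 9, 96}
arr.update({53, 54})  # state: {4, 5, 9, 53, 54, 96}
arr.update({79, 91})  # {4, 5, 9, 53, 54, 79, 91, 96}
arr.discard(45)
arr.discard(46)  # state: {4, 5, 9, 53, 54, 79, 91, 96}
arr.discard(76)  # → {4, 5, 9, 53, 54, 79, 91, 96}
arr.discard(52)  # {4, 5, 9, 53, 54, 79, 91, 96}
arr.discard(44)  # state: {4, 5, 9, 53, 54, 79, 91, 96}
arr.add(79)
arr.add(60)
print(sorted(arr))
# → [4, 5, 9, 53, 54, 60, 79, 91, 96]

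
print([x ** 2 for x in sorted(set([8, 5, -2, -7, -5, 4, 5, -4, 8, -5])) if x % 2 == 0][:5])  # [16, 4, 16, 64]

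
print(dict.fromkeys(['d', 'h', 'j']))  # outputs {'d': None, 'h': None, 'j': None}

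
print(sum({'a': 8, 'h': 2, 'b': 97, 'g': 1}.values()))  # 108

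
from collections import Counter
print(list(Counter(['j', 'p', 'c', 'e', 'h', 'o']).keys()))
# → ['j', 'p', 'c', 'e', 'h', 'o']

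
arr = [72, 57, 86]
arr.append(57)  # [72, 57, 86, 57]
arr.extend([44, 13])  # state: [72, 57, 86, 57, 44, 13]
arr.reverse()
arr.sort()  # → [13, 44, 57, 57, 72, 86]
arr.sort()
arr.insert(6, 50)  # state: [13, 44, 57, 57, 72, 86, 50]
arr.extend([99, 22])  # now [13, 44, 57, 57, 72, 86, 50, 99, 22]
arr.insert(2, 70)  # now [13, 44, 70, 57, 57, 72, 86, 50, 99, 22]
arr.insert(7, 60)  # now [13, 44, 70, 57, 57, 72, 86, 60, 50, 99, 22]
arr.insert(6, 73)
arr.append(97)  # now [13, 44, 70, 57, 57, 72, 73, 86, 60, 50, 99, 22, 97]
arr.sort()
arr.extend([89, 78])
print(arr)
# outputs [13, 22, 44, 50, 57, 57, 60, 70, 72, 73, 86, 97, 99, 89, 78]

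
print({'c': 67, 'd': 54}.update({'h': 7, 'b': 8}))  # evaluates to None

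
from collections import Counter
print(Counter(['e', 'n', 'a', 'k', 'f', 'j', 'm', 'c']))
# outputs Counter({'e': 1, 'n': 1, 'a': 1, 'k': 1, 'f': 1, 'j': 1, 'm': 1, 'c': 1})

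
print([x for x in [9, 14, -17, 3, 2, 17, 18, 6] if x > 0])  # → [9, 14, 3, 2, 17, 18, 6]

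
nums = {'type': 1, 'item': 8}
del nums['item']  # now {'type': 1}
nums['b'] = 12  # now {'type': 1, 'b': 12}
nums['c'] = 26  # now {'type': 1, 'b': 12, 'c': 26}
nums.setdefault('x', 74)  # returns 74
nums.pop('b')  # 12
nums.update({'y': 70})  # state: {'type': 1, 'c': 26, 'x': 74, 'y': 70}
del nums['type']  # {'c': 26, 'x': 74, 'y': 70}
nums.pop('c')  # 26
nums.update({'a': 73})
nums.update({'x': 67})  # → {'x': 67, 'y': 70, 'a': 73}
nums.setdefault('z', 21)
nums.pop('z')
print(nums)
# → {'x': 67, 'y': 70, 'a': 73}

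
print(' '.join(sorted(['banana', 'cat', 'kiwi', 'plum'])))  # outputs banana cat kiwi plum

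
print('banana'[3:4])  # a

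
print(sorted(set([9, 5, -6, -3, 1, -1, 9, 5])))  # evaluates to [-6, -3, -1, 1, 5, 9]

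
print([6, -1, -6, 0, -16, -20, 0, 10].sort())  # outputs None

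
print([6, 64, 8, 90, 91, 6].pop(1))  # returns 64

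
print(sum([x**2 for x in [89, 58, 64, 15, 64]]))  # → 19702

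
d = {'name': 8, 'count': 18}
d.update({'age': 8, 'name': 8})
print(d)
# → {'name': 8, 'count': 18, 'age': 8}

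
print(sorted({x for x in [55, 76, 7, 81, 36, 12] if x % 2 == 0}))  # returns [12, 36, 76]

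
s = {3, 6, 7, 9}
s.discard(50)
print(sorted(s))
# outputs [3, 6, 7, 9]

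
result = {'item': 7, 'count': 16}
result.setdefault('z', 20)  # 20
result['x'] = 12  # {'item': 7, 'count': 16, 'z': 20, 'x': 12}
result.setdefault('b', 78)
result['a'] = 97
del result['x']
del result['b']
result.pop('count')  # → 16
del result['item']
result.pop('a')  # 97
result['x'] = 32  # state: {'z': 20, 'x': 32}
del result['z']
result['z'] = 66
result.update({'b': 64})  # {'x': 32, 'z': 66, 'b': 64}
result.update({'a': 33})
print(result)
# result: {'x': 32, 'z': 66, 'b': 64, 'a': 33}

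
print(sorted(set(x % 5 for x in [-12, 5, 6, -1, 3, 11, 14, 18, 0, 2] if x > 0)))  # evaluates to [0, 1, 2, 3, 4]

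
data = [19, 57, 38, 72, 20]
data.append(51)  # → [19, 57, 38, 72, 20, 51]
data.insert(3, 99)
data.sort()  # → [19, 20, 38, 51, 57, 72, 99]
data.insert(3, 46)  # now [19, 20, 38, 46, 51, 57, 72, 99]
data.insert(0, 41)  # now [41, 19, 20, 38, 46, 51, 57, 72, 99]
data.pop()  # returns 99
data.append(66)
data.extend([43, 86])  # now [41, 19, 20, 38, 46, 51, 57, 72, 66, 43, 86]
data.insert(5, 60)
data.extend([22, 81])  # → [41, 19, 20, 38, 46, 60, 51, 57, 72, 66, 43, 86, 22, 81]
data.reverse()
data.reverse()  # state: [41, 19, 20, 38, 46, 60, 51, 57, 72, 66, 43, 86, 22, 81]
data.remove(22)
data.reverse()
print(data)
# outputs [81, 86, 43, 66, 72, 57, 51, 60, 46, 38, 20, 19, 41]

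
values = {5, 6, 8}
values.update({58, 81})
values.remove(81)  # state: {5, 6, 8, 58}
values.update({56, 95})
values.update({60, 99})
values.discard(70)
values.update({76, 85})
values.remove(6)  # {5, 8, 56, 58, 60, 76, 85, 95, 99}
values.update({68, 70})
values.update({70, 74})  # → {5, 8, 56, 58, 60, 68, 70, 74, 76, 85, 95, 99}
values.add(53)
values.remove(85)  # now {5, 8, 53, 56, 58, 60, 68, 70, 74, 76, 95, 99}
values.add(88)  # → {5, 8, 53, 56, 58, 60, 68, 70, 74, 76, 88, 95, 99}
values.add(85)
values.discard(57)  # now {5, 8, 53, 56, 58, 60, 68, 70, 74, 76, 85, 88, 95, 99}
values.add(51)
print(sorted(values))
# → [5, 8, 51, 53, 56, 58, 60, 68, 70, 74, 76, 85, 88, 95, 99]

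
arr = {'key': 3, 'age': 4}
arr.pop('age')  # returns 4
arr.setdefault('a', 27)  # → 27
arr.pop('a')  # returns 27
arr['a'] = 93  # {'key': 3, 'a': 93}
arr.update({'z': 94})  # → {'key': 3, 'a': 93, 'z': 94}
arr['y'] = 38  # {'key': 3, 'a': 93, 'z': 94, 'y': 38}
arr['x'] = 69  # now {'key': 3, 'a': 93, 'z': 94, 'y': 38, 'x': 69}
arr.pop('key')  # 3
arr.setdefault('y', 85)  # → 38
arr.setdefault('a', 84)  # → 93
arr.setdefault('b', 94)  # 94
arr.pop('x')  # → 69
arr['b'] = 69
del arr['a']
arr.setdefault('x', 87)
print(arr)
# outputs {'z': 94, 'y': 38, 'b': 69, 'x': 87}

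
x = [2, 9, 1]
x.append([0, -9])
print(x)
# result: [2, 9, 1, [0, -9]]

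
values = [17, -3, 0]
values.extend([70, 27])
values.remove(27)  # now [17, -3, 0, 70]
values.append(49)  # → [17, -3, 0, 70, 49]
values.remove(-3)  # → [17, 0, 70, 49]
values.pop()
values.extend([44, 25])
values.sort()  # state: [0, 17, 25, 44, 70]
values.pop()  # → 70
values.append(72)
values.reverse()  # [72, 44, 25, 17, 0]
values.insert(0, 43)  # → [43, 72, 44, 25, 17, 0]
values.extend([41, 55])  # [43, 72, 44, 25, 17, 0, 41, 55]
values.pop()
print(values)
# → [43, 72, 44, 25, 17, 0, 41]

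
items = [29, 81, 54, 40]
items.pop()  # 40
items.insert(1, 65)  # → [29, 65, 81, 54]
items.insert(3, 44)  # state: [29, 65, 81, 44, 54]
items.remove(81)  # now [29, 65, 44, 54]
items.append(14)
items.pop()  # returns 14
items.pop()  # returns 54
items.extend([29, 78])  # [29, 65, 44, 29, 78]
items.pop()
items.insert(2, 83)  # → [29, 65, 83, 44, 29]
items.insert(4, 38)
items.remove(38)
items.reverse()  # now [29, 44, 83, 65, 29]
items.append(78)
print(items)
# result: [29, 44, 83, 65, 29, 78]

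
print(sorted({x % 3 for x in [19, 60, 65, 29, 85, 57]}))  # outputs [0, 1, 2]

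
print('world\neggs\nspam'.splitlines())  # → ['world', 'eggs', 'spam']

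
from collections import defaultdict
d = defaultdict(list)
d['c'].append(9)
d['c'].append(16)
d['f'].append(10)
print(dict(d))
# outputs {'c': [9, 16], 'f': [10]}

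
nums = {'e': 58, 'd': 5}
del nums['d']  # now {'e': 58}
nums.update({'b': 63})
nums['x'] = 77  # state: {'e': 58, 'b': 63, 'x': 77}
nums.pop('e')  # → 58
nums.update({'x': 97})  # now {'b': 63, 'x': 97}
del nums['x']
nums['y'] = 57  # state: {'b': 63, 'y': 57}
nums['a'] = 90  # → {'b': 63, 'y': 57, 'a': 90}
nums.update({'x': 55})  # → {'b': 63, 'y': 57, 'a': 90, 'x': 55}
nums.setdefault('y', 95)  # 57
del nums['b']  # {'y': 57, 'a': 90, 'x': 55}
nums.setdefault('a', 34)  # 90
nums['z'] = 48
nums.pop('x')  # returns 55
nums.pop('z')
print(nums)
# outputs {'y': 57, 'a': 90}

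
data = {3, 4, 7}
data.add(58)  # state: {3, 4, 7, 58}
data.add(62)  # {3, 4, 7, 58, 62}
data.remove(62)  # {3, 4, 7, 58}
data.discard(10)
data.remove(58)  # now {3, 4, 7}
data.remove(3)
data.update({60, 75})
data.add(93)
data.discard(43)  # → {4, 7, 60, 75, 93}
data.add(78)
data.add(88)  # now {4, 7, 60, 75, 78, 88, 93}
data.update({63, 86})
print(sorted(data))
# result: [4, 7, 60, 63, 75, 78, 86, 88, 93]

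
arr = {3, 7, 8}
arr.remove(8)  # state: {3, 7}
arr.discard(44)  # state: {3, 7}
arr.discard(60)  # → {3, 7}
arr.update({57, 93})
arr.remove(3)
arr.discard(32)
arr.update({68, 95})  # {7, 57, 68, 93, 95}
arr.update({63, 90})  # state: {7, 57, 63, 68, 90, 93, 95}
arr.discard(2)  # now {7, 57, 63, 68, 90, 93, 95}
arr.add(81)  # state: {7, 57, 63, 68, 81, 90, 93, 95}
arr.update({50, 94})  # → {7, 50, 57, 63, 68, 81, 90, 93, 94, 95}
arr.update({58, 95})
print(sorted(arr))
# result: [7, 50, 57, 58, 63, 68, 81, 90, 93, 94, 95]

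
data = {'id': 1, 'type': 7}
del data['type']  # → {'id': 1}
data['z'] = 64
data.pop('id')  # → 1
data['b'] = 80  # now {'z': 64, 'b': 80}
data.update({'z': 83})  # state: {'z': 83, 'b': 80}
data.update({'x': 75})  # {'z': 83, 'b': 80, 'x': 75}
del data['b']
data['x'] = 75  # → {'z': 83, 'x': 75}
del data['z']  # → {'x': 75}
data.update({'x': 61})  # {'x': 61}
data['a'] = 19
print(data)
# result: {'x': 61, 'a': 19}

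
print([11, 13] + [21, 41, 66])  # [11, 13, 21, 41, 66]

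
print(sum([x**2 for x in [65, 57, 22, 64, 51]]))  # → 14655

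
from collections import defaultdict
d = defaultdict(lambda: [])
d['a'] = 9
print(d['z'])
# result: []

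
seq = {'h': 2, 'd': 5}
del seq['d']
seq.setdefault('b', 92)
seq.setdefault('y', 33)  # 33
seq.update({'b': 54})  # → {'h': 2, 'b': 54, 'y': 33}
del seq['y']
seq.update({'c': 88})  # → {'h': 2, 'b': 54, 'c': 88}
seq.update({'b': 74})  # {'h': 2, 'b': 74, 'c': 88}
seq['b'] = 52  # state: {'h': 2, 'b': 52, 'c': 88}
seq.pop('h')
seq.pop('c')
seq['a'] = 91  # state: {'b': 52, 'a': 91}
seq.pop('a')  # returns 91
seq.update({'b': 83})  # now {'b': 83}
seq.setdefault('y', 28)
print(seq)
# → {'b': 83, 'y': 28}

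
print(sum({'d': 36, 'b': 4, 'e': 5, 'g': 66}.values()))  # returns 111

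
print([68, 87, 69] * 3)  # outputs [68, 87, 69, 68, 87, 69, 68, 87, 69]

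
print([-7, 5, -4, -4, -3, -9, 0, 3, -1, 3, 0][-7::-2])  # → [-3, -4, -7]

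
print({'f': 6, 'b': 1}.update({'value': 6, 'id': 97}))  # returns None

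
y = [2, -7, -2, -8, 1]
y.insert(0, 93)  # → [93, 2, -7, -2, -8, 1]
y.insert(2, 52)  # [93, 2, 52, -7, -2, -8, 1]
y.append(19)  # [93, 2, 52, -7, -2, -8, 1, 19]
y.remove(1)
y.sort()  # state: [-8, -7, -2, 2, 19, 52, 93]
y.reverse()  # [93, 52, 19, 2, -2, -7, -8]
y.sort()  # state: [-8, -7, -2, 2, 19, 52, 93]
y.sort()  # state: [-8, -7, -2, 2, 19, 52, 93]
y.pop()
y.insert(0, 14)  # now [14, -8, -7, -2, 2, 19, 52]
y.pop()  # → 52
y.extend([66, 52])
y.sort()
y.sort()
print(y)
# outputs [-8, -7, -2, 2, 14, 19, 52, 66]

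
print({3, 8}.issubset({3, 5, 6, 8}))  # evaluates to True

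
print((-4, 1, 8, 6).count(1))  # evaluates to 1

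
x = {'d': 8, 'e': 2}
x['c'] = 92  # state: {'d': 8, 'e': 2, 'c': 92}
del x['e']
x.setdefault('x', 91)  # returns 91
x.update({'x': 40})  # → {'d': 8, 'c': 92, 'x': 40}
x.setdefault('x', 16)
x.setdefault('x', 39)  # 40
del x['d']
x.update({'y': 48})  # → {'c': 92, 'x': 40, 'y': 48}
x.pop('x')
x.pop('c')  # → 92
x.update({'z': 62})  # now {'y': 48, 'z': 62}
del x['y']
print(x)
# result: {'z': 62}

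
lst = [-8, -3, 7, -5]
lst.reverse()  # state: [-5, 7, -3, -8]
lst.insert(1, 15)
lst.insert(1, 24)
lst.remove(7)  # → [-5, 24, 15, -3, -8]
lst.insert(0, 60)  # [60, -5, 24, 15, -3, -8]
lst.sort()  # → [-8, -5, -3, 15, 24, 60]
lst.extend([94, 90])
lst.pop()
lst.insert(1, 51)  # [-8, 51, -5, -3, 15, 24, 60, 94]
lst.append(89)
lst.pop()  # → 89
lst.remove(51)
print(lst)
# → [-8, -5, -3, 15, 24, 60, 94]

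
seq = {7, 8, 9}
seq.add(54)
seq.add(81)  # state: {7, 8, 9, 54, 81}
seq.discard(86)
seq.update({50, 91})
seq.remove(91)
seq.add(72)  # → {7, 8, 9, 50, 54, 72, 81}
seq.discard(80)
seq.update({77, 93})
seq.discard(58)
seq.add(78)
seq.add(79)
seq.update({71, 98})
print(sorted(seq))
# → [7, 8, 9, 50, 54, 71, 72, 77, 78, 79, 81, 93, 98]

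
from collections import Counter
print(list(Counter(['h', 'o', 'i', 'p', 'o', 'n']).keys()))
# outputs ['h', 'o', 'i', 'p', 'n']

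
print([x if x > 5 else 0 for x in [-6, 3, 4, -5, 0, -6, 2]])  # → [0, 0, 0, 0, 0, 0, 0]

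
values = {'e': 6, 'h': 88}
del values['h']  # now {'e': 6}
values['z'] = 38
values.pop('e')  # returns 6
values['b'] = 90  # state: {'z': 38, 'b': 90}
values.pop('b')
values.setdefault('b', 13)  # 13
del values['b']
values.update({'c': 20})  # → {'z': 38, 'c': 20}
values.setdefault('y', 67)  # 67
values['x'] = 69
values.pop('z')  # 38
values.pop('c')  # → 20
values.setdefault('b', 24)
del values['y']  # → {'x': 69, 'b': 24}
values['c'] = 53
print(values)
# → {'x': 69, 'b': 24, 'c': 53}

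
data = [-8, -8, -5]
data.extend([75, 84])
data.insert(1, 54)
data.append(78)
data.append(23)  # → [-8, 54, -8, -5, 75, 84, 78, 23]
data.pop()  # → 23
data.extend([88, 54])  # [-8, 54, -8, -5, 75, 84, 78, 88, 54]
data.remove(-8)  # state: [54, -8, -5, 75, 84, 78, 88, 54]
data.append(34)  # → [54, -8, -5, 75, 84, 78, 88, 54, 34]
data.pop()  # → 34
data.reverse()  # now [54, 88, 78, 84, 75, -5, -8, 54]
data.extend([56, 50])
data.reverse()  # [50, 56, 54, -8, -5, 75, 84, 78, 88, 54]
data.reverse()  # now [54, 88, 78, 84, 75, -5, -8, 54, 56, 50]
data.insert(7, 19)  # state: [54, 88, 78, 84, 75, -5, -8, 19, 54, 56, 50]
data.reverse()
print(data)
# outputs [50, 56, 54, 19, -8, -5, 75, 84, 78, 88, 54]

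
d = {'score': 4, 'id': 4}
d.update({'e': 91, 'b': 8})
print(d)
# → {'score': 4, 'id': 4, 'e': 91, 'b': 8}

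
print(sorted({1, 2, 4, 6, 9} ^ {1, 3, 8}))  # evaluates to [2, 3, 4, 6, 8, 9]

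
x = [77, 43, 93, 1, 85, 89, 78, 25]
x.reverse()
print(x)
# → [25, 78, 89, 85, 1, 93, 43, 77]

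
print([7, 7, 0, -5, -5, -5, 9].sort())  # None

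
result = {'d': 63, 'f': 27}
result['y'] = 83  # {'d': 63, 'f': 27, 'y': 83}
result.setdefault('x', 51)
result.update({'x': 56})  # {'d': 63, 'f': 27, 'y': 83, 'x': 56}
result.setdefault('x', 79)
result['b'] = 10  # {'d': 63, 'f': 27, 'y': 83, 'x': 56, 'b': 10}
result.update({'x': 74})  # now {'d': 63, 'f': 27, 'y': 83, 'x': 74, 'b': 10}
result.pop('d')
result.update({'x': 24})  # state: {'f': 27, 'y': 83, 'x': 24, 'b': 10}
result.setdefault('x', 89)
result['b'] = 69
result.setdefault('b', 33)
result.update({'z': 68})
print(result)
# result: {'f': 27, 'y': 83, 'x': 24, 'b': 69, 'z': 68}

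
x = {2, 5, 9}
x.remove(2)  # {5, 9}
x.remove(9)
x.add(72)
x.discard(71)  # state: {5, 72}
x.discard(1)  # {5, 72}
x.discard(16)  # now {5, 72}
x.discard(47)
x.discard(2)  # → {5, 72}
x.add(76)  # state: {5, 72, 76}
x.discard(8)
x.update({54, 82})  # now {5, 54, 72, 76, 82}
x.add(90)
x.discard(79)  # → {5, 54, 72, 76, 82, 90}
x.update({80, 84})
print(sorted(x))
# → [5, 54, 72, 76, 80, 82, 84, 90]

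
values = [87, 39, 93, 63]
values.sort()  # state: [39, 63, 87, 93]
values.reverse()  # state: [93, 87, 63, 39]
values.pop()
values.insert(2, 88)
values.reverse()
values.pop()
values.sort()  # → [63, 87, 88]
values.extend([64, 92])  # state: [63, 87, 88, 64, 92]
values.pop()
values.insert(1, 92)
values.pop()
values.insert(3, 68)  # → [63, 92, 87, 68, 88]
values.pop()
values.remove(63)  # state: [92, 87, 68]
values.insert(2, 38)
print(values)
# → [92, 87, 38, 68]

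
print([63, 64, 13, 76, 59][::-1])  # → [59, 76, 13, 64, 63]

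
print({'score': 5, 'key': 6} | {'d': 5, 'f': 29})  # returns {'score': 5, 'key': 6, 'd': 5, 'f': 29}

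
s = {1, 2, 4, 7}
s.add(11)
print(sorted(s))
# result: [1, 2, 4, 7, 11]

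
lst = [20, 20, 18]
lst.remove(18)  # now [20, 20]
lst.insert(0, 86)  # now [86, 20, 20]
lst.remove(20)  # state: [86, 20]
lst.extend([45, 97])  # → [86, 20, 45, 97]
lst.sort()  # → [20, 45, 86, 97]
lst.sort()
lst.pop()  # 97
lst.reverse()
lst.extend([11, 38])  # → [86, 45, 20, 11, 38]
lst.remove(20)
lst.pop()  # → 38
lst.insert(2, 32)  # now [86, 45, 32, 11]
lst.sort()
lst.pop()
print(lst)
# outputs [11, 32, 45]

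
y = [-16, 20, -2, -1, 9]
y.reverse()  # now [9, -1, -2, 20, -16]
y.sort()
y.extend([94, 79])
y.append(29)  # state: [-16, -2, -1, 9, 20, 94, 79, 29]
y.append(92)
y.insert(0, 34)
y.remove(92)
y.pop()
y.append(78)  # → [34, -16, -2, -1, 9, 20, 94, 79, 78]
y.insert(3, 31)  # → [34, -16, -2, 31, -1, 9, 20, 94, 79, 78]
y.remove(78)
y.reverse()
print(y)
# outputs [79, 94, 20, 9, -1, 31, -2, -16, 34]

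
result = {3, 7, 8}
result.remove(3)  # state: {7, 8}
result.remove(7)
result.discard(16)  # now {8}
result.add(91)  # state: {8, 91}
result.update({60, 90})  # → {8, 60, 90, 91}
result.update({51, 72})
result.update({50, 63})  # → {8, 50, 51, 60, 63, 72, 90, 91}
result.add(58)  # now {8, 50, 51, 58, 60, 63, 72, 90, 91}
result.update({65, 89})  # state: {8, 50, 51, 58, 60, 63, 65, 72, 89, 90, 91}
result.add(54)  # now {8, 50, 51, 54, 58, 60, 63, 65, 72, 89, 90, 91}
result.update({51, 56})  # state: {8, 50, 51, 54, 56, 58, 60, 63, 65, 72, 89, 90, 91}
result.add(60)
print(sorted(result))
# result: [8, 50, 51, 54, 56, 58, 60, 63, 65, 72, 89, 90, 91]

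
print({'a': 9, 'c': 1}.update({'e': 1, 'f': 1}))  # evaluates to None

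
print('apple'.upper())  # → APPLE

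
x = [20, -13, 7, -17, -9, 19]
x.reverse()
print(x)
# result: [19, -9, -17, 7, -13, 20]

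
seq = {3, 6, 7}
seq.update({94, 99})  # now {3, 6, 7, 94, 99}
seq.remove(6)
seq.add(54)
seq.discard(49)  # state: {3, 7, 54, 94, 99}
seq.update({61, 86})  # {3, 7, 54, 61, 86, 94, 99}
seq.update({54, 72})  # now {3, 7, 54, 61, 72, 86, 94, 99}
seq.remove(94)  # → {3, 7, 54, 61, 72, 86, 99}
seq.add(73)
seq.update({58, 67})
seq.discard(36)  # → {3, 7, 54, 58, 61, 67, 72, 73, 86, 99}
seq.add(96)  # {3, 7, 54, 58, 61, 67, 72, 73, 86, 96, 99}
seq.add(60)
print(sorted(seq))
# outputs [3, 7, 54, 58, 60, 61, 67, 72, 73, 86, 96, 99]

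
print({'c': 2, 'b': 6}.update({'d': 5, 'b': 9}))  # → None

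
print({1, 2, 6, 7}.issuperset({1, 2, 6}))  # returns True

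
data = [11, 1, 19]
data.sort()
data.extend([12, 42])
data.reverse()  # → [42, 12, 19, 11, 1]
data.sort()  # [1, 11, 12, 19, 42]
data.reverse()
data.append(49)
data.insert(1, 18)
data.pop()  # 49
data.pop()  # 1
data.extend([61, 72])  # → [42, 18, 19, 12, 11, 61, 72]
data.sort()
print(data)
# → [11, 12, 18, 19, 42, 61, 72]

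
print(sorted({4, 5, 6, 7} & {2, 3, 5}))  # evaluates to [5]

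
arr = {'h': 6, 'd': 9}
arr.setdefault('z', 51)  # 51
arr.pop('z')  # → 51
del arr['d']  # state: {'h': 6}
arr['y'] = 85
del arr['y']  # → {'h': 6}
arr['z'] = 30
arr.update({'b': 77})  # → {'h': 6, 'z': 30, 'b': 77}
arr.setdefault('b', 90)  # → 77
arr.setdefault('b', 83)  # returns 77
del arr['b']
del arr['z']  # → {'h': 6}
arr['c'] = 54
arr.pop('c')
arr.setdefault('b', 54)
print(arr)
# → {'h': 6, 'b': 54}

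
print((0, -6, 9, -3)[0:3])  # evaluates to (0, -6, 9)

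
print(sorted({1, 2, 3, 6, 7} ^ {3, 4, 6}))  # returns [1, 2, 4, 7]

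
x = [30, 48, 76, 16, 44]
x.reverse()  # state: [44, 16, 76, 48, 30]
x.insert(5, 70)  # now [44, 16, 76, 48, 30, 70]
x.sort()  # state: [16, 30, 44, 48, 70, 76]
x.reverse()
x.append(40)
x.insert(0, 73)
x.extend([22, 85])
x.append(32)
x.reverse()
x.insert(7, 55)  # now [32, 85, 22, 40, 16, 30, 44, 55, 48, 70, 76, 73]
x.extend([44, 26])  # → [32, 85, 22, 40, 16, 30, 44, 55, 48, 70, 76, 73, 44, 26]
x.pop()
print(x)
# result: [32, 85, 22, 40, 16, 30, 44, 55, 48, 70, 76, 73, 44]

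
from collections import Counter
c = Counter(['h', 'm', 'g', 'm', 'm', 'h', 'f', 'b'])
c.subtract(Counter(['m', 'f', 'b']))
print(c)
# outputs Counter({'h': 2, 'm': 2, 'g': 1, 'f': 0, 'b': 0})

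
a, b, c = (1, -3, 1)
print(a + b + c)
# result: -1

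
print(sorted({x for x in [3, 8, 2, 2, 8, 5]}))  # [2, 3, 5, 8]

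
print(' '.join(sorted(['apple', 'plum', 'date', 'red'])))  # apple date plum red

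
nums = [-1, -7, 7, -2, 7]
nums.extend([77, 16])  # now [-1, -7, 7, -2, 7, 77, 16]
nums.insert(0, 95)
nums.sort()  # [-7, -2, -1, 7, 7, 16, 77, 95]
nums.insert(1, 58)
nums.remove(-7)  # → [58, -2, -1, 7, 7, 16, 77, 95]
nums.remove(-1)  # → [58, -2, 7, 7, 16, 77, 95]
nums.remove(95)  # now [58, -2, 7, 7, 16, 77]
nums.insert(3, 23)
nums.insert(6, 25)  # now [58, -2, 7, 23, 7, 16, 25, 77]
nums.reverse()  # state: [77, 25, 16, 7, 23, 7, -2, 58]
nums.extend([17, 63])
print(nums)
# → [77, 25, 16, 7, 23, 7, -2, 58, 17, 63]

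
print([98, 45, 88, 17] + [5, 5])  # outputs [98, 45, 88, 17, 5, 5]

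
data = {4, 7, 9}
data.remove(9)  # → {4, 7}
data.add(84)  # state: {4, 7, 84}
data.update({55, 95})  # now {4, 7, 55, 84, 95}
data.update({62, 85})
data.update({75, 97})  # {4, 7, 55, 62, 75, 84, 85, 95, 97}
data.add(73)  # {4, 7, 55, 62, 73, 75, 84, 85, 95, 97}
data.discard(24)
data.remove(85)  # {4, 7, 55, 62, 73, 75, 84, 95, 97}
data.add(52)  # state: {4, 7, 52, 55, 62, 73, 75, 84, 95, 97}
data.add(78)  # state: {4, 7, 52, 55, 62, 73, 75, 78, 84, 95, 97}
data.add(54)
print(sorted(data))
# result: [4, 7, 52, 54, 55, 62, 73, 75, 78, 84, 95, 97]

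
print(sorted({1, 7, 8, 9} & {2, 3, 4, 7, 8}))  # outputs [7, 8]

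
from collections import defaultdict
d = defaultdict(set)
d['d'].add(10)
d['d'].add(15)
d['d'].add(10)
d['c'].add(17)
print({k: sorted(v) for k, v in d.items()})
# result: {'d': [10, 15], 'c': [17]}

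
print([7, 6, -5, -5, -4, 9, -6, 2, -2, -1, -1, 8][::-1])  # [8, -1, -1, -2, 2, -6, 9, -4, -5, -5, 6, 7]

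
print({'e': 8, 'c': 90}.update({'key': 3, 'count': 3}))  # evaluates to None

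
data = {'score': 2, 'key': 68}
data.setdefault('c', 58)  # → 58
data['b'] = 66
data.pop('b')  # 66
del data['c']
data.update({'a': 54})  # {'score': 2, 'key': 68, 'a': 54}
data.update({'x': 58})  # {'score': 2, 'key': 68, 'a': 54, 'x': 58}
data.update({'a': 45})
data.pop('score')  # 2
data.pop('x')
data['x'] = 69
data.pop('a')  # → 45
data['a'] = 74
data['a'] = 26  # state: {'key': 68, 'x': 69, 'a': 26}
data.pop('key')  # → 68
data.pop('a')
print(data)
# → {'x': 69}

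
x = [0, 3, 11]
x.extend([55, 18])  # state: [0, 3, 11, 55, 18]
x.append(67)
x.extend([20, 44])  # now [0, 3, 11, 55, 18, 67, 20, 44]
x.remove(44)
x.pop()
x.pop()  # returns 67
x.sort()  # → [0, 3, 11, 18, 55]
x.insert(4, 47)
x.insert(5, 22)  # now [0, 3, 11, 18, 47, 22, 55]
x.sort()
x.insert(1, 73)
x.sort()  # [0, 3, 11, 18, 22, 47, 55, 73]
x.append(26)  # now [0, 3, 11, 18, 22, 47, 55, 73, 26]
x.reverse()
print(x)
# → [26, 73, 55, 47, 22, 18, 11, 3, 0]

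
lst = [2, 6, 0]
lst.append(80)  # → [2, 6, 0, 80]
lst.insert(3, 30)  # [2, 6, 0, 30, 80]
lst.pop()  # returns 80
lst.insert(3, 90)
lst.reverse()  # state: [30, 90, 0, 6, 2]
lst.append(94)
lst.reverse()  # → [94, 2, 6, 0, 90, 30]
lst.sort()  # [0, 2, 6, 30, 90, 94]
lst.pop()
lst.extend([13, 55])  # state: [0, 2, 6, 30, 90, 13, 55]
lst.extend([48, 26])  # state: [0, 2, 6, 30, 90, 13, 55, 48, 26]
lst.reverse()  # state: [26, 48, 55, 13, 90, 30, 6, 2, 0]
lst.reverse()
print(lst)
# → [0, 2, 6, 30, 90, 13, 55, 48, 26]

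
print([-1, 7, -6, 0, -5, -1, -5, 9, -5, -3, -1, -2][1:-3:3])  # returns [7, -5, 9]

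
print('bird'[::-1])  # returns drib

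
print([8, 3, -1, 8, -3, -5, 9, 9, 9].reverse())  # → None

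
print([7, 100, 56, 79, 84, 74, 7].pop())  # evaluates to 7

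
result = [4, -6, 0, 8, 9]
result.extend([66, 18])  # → [4, -6, 0, 8, 9, 66, 18]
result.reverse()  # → [18, 66, 9, 8, 0, -6, 4]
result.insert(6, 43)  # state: [18, 66, 9, 8, 0, -6, 43, 4]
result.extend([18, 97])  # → [18, 66, 9, 8, 0, -6, 43, 4, 18, 97]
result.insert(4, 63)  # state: [18, 66, 9, 8, 63, 0, -6, 43, 4, 18, 97]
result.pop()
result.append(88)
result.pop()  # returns 88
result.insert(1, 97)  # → [18, 97, 66, 9, 8, 63, 0, -6, 43, 4, 18]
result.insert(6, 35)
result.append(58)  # [18, 97, 66, 9, 8, 63, 35, 0, -6, 43, 4, 18, 58]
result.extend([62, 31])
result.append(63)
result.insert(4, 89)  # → [18, 97, 66, 9, 89, 8, 63, 35, 0, -6, 43, 4, 18, 58, 62, 31, 63]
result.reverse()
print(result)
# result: [63, 31, 62, 58, 18, 4, 43, -6, 0, 35, 63, 8, 89, 9, 66, 97, 18]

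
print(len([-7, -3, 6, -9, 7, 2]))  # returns 6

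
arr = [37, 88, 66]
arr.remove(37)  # [88, 66]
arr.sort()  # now [66, 88]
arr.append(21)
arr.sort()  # [21, 66, 88]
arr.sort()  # [21, 66, 88]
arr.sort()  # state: [21, 66, 88]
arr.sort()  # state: [21, 66, 88]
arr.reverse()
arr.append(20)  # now [88, 66, 21, 20]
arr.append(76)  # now [88, 66, 21, 20, 76]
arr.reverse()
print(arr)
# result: [76, 20, 21, 66, 88]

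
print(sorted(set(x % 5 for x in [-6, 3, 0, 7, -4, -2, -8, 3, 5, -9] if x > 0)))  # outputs [0, 2, 3]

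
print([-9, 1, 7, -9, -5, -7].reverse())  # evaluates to None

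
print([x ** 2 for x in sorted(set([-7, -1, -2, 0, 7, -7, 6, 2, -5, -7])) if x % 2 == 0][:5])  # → [4, 0, 4, 36]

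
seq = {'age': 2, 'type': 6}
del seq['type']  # {'age': 2}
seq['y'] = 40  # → {'age': 2, 'y': 40}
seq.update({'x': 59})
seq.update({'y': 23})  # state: {'age': 2, 'y': 23, 'x': 59}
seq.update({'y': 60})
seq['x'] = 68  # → {'age': 2, 'y': 60, 'x': 68}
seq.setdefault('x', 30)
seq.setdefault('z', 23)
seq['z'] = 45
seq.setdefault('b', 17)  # 17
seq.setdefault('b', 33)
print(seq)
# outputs {'age': 2, 'y': 60, 'x': 68, 'z': 45, 'b': 17}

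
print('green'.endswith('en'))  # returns True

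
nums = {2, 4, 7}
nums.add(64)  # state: {2, 4, 7, 64}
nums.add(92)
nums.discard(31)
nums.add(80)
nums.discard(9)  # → {2, 4, 7, 64, 80, 92}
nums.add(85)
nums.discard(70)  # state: {2, 4, 7, 64, 80, 85, 92}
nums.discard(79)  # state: {2, 4, 7, 64, 80, 85, 92}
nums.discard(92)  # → {2, 4, 7, 64, 80, 85}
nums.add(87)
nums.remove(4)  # {2, 7, 64, 80, 85, 87}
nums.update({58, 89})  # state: {2, 7, 58, 64, 80, 85, 87, 89}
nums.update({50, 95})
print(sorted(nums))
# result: [2, 7, 50, 58, 64, 80, 85, 87, 89, 95]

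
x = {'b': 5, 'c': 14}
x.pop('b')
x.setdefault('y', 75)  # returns 75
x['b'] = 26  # {'c': 14, 'y': 75, 'b': 26}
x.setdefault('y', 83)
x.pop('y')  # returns 75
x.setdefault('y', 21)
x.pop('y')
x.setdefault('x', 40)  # 40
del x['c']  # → {'b': 26, 'x': 40}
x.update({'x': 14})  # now {'b': 26, 'x': 14}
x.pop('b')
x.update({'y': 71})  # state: {'x': 14, 'y': 71}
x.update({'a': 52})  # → {'x': 14, 'y': 71, 'a': 52}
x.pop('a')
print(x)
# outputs {'x': 14, 'y': 71}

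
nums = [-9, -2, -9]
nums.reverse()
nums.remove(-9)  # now [-2, -9]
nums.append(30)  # [-2, -9, 30]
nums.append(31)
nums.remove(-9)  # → [-2, 30, 31]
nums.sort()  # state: [-2, 30, 31]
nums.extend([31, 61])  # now [-2, 30, 31, 31, 61]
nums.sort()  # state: [-2, 30, 31, 31, 61]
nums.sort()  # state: [-2, 30, 31, 31, 61]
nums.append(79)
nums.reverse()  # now [79, 61, 31, 31, 30, -2]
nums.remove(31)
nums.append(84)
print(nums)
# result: [79, 61, 31, 30, -2, 84]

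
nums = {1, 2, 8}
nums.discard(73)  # {1, 2, 8}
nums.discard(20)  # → {1, 2, 8}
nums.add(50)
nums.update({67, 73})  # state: {1, 2, 8, 50, 67, 73}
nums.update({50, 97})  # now {1, 2, 8, 50, 67, 73, 97}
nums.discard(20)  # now {1, 2, 8, 50, 67, 73, 97}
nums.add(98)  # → {1, 2, 8, 50, 67, 73, 97, 98}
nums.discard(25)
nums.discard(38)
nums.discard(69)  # {1, 2, 8, 50, 67, 73, 97, 98}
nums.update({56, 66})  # {1, 2, 8, 50, 56, 66, 67, 73, 97, 98}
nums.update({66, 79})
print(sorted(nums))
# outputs [1, 2, 8, 50, 56, 66, 67, 73, 79, 97, 98]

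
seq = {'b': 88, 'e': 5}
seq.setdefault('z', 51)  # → 51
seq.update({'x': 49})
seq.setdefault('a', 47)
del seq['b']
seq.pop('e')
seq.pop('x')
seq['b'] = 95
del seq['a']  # {'z': 51, 'b': 95}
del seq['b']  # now {'z': 51}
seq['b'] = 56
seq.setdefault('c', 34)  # 34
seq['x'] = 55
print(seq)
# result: {'z': 51, 'b': 56, 'c': 34, 'x': 55}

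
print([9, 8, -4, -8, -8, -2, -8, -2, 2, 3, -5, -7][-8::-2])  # [-8, -4, 9]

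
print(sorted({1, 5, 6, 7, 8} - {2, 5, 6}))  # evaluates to [1, 7, 8]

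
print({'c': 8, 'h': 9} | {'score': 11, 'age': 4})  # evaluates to {'c': 8, 'h': 9, 'score': 11, 'age': 4}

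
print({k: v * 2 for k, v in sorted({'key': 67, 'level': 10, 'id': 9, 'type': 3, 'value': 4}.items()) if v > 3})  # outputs {'id': 18, 'key': 134, 'level': 20, 'value': 8}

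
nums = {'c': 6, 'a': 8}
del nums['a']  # {'c': 6}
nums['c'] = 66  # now {'c': 66}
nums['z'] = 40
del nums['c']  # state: {'z': 40}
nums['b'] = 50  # {'z': 40, 'b': 50}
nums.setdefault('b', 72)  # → 50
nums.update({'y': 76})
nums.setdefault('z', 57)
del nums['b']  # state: {'z': 40, 'y': 76}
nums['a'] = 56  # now {'z': 40, 'y': 76, 'a': 56}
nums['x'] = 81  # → {'z': 40, 'y': 76, 'a': 56, 'x': 81}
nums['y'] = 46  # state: {'z': 40, 'y': 46, 'a': 56, 'x': 81}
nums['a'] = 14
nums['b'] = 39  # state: {'z': 40, 'y': 46, 'a': 14, 'x': 81, 'b': 39}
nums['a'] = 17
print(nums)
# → {'z': 40, 'y': 46, 'a': 17, 'x': 81, 'b': 39}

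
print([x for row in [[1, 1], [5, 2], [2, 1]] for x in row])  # [1, 1, 5, 2, 2, 1]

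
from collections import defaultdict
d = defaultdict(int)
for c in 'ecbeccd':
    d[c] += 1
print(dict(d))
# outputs {'e': 2, 'c': 3, 'b': 1, 'd': 1}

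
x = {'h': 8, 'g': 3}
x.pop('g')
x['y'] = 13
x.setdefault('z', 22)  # 22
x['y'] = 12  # {'h': 8, 'y': 12, 'z': 22}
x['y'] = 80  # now {'h': 8, 'y': 80, 'z': 22}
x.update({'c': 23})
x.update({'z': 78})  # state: {'h': 8, 'y': 80, 'z': 78, 'c': 23}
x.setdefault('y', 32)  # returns 80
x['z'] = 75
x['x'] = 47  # {'h': 8, 'y': 80, 'z': 75, 'c': 23, 'x': 47}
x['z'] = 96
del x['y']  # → {'h': 8, 'z': 96, 'c': 23, 'x': 47}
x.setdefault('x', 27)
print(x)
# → {'h': 8, 'z': 96, 'c': 23, 'x': 47}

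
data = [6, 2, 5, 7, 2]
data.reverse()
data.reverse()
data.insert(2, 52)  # [6, 2, 52, 5, 7, 2]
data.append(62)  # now [6, 2, 52, 5, 7, 2, 62]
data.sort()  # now [2, 2, 5, 6, 7, 52, 62]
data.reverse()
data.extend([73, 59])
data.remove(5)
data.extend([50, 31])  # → [62, 52, 7, 6, 2, 2, 73, 59, 50, 31]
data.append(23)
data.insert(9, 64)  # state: [62, 52, 7, 6, 2, 2, 73, 59, 50, 64, 31, 23]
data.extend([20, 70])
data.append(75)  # [62, 52, 7, 6, 2, 2, 73, 59, 50, 64, 31, 23, 20, 70, 75]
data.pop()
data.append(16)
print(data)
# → [62, 52, 7, 6, 2, 2, 73, 59, 50, 64, 31, 23, 20, 70, 16]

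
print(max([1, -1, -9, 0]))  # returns 1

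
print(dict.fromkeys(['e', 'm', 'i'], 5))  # {'e': 5, 'm': 5, 'i': 5}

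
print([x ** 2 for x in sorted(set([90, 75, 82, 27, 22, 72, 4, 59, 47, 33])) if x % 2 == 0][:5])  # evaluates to [16, 484, 5184, 6724, 8100]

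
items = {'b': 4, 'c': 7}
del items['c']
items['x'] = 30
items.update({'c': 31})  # {'b': 4, 'x': 30, 'c': 31}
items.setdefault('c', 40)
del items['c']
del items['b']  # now {'x': 30}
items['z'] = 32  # {'x': 30, 'z': 32}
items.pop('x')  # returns 30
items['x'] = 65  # {'z': 32, 'x': 65}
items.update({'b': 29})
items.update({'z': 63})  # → {'z': 63, 'x': 65, 'b': 29}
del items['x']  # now {'z': 63, 'b': 29}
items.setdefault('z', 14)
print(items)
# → {'z': 63, 'b': 29}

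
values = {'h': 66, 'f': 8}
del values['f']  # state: {'h': 66}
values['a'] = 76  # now {'h': 66, 'a': 76}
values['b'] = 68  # {'h': 66, 'a': 76, 'b': 68}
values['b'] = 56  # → {'h': 66, 'a': 76, 'b': 56}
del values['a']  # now {'h': 66, 'b': 56}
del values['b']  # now {'h': 66}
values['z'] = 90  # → {'h': 66, 'z': 90}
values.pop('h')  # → 66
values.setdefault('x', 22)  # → 22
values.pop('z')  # 90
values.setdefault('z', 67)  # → 67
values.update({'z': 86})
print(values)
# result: {'x': 22, 'z': 86}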